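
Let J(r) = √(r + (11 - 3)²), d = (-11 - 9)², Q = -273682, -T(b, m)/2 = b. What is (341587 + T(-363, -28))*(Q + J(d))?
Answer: -93684906466 + 1369252*√29 ≈ -9.3678e+10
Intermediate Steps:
T(b, m) = -2*b
d = 400 (d = (-20)² = 400)
J(r) = √(64 + r) (J(r) = √(r + 8²) = √(r + 64) = √(64 + r))
(341587 + T(-363, -28))*(Q + J(d)) = (341587 - 2*(-363))*(-273682 + √(64 + 400)) = (341587 + 726)*(-273682 + √464) = 342313*(-273682 + 4*√29) = -93684906466 + 1369252*√29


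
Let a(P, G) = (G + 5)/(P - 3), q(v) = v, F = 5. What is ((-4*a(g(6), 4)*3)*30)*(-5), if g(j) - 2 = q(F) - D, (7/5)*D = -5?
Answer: 113400/53 ≈ 2139.6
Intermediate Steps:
D = -25/7 (D = (5/7)*(-5) = -25/7 ≈ -3.5714)
g(j) = 74/7 (g(j) = 2 + (5 - 1*(-25/7)) = 2 + (5 + 25/7) = 2 + 60/7 = 74/7)
a(P, G) = (5 + G)/(-3 + P)
((-4*a(g(6), 4)*3)*30)*(-5) = ((-4*(5 + 4)/(-3 + 74/7)*3)*30)*(-5) = ((-4*9/53/7*3)*30)*(-5) = ((-28*9/53*3)*30)*(-5) = ((-4*63/53*3)*30)*(-5) = (-252/53*3*30)*(-5) = -756/53*30*(-5) = -22680/53*(-5) = 113400/53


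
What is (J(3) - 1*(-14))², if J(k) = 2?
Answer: 256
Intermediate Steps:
(J(3) - 1*(-14))² = (2 - 1*(-14))² = (2 + 14)² = 16² = 256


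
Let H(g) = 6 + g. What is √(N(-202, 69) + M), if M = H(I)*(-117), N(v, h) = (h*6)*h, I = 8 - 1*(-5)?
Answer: 3*√2927 ≈ 162.31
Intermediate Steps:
I = 13 (I = 8 + 5 = 13)
N(v, h) = 6*h² (N(v, h) = (6*h)*h = 6*h²)
M = -2223 (M = (6 + 13)*(-117) = 19*(-117) = -2223)
√(N(-202, 69) + M) = √(6*69² - 2223) = √(6*4761 - 2223) = √(28566 - 2223) = √26343 = 3*√2927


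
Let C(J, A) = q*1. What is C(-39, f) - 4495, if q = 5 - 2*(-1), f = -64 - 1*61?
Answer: -4488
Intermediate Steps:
f = -125 (f = -64 - 61 = -125)
q = 7 (q = 5 - 1*(-2) = 5 + 2 = 7)
C(J, A) = 7 (C(J, A) = 7*1 = 7)
C(-39, f) - 4495 = 7 - 4495 = -4488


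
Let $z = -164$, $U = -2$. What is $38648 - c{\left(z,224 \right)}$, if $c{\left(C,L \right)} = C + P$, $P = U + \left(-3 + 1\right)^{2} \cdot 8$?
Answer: $38782$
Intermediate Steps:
$P = 30$ ($P = -2 + \left(-3 + 1\right)^{2} \cdot 8 = -2 + \left(-2\right)^{2} \cdot 8 = -2 + 4 \cdot 8 = -2 + 32 = 30$)
$c{\left(C,L \right)} = 30 + C$ ($c{\left(C,L \right)} = C + 30 = 30 + C$)
$38648 - c{\left(z,224 \right)} = 38648 - \left(30 - 164\right) = 38648 - -134 = 38648 + 134 = 38782$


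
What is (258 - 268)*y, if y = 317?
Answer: -3170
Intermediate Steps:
(258 - 268)*y = (258 - 268)*317 = -10*317 = -3170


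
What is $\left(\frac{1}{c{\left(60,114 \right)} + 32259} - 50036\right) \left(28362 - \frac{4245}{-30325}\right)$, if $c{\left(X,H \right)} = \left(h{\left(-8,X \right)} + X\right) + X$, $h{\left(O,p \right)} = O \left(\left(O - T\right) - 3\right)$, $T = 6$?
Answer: $- \frac{279856980039508281}{197203475} \approx -1.4191 \cdot 10^{9}$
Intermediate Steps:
$h{\left(O,p \right)} = O \left(-9 + O\right)$ ($h{\left(O,p \right)} = O \left(\left(O - 6\right) - 3\right) = O \left(\left(-6 + O\right) - 3\right) = O \left(-9 + O\right)$)
$c{\left(X,H \right)} = 136 + 2 X$ ($c{\left(X,H \right)} = \left(- 8 \left(-9 - 8\right) + X\right) + X = \left(\left(-8\right) \left(-17\right) + X\right) + X = \left(136 + X\right) + X = 136 + 2 X$)
$\left(\frac{1}{c{\left(60,114 \right)} + 32259} - 50036\right) \left(28362 - \frac{4245}{-30325}\right) = \left(\frac{1}{\left(136 + 2 \cdot 60\right) + 32259} - 50036\right) \left(28362 - \frac{4245}{-30325}\right) = \left(\frac{1}{\left(136 + 120\right) + 32259} - 50036\right) \left(28362 - - \frac{849}{6065}\right) = \left(\frac{1}{256 + 32259} - 50036\right) \left(28362 + \frac{849}{6065}\right) = \left(\frac{1}{32515} - 50036\right) \frac{172016379}{6065} = \left(- \frac{1626920539}{32515}\right) \frac{172016379}{6065} = - \frac{279856980039508281}{197203475}$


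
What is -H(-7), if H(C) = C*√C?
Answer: 7*I*√7 ≈ 18.52*I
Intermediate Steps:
H(C) = C^(3/2)
-H(-7) = -(-7)^(3/2) = -(-7)*I*√7 = 7*I*√7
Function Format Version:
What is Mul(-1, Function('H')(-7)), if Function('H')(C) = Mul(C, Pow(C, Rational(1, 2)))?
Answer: Mul(7, I, Pow(7, Rational(1, 2))) ≈ Mul(18.520, I)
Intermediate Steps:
Function('H')(C) = Pow(C, Rational(3, 2))
Mul(-1, Function('H')(-7)) = Mul(-1, Pow(-7, Rational(3, 2))) = Mul(-1, Mul(-7, I, Pow(7, Rational(1, 2)))) = Mul(7, I, Pow(7, Rational(1, 2)))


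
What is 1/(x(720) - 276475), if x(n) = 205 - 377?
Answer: -1/276647 ≈ -3.6147e-6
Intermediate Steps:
x(n) = -172
1/(x(720) - 276475) = 1/(-172 - 276475) = 1/(-276647) = -1/276647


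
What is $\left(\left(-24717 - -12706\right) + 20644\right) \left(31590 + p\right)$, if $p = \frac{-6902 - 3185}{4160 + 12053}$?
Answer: $\frac{4421465047039}{16213} \approx 2.7271 \cdot 10^{8}$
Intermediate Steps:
$p = - \frac{10087}{16213} \approx -0.62216$
$\left(\left(-24717 - -12706\right) + 20644\right) \left(31590 + p\right) = \left(\left(-24717 - -12706\right) + 20644\right) \left(31590 - \frac{10087}{16213}\right) = \left(\left(-24717 + 12706\right) + 20644\right) \frac{512158583}{16213} = \left(-12011 + 20644\right) \frac{512158583}{16213} = 8633 \cdot \frac{512158583}{16213} = \frac{4421465047039}{16213}$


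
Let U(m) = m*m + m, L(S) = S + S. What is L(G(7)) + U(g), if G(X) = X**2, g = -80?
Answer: 6418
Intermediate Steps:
L(S) = 2*S
U(m) = m + m**2 (U(m) = m**2 + m = m + m**2)
L(G(7)) + U(g) = 2*7**2 - 80*(1 - 80) = 2*49 - 80*(-79) = 98 + 6320 = 6418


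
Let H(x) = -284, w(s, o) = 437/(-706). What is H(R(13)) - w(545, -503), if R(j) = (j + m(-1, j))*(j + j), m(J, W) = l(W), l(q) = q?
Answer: -200067/706 ≈ -283.38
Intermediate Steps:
m(J, W) = W
w(s, o) = -437/706 (w(s, o) = 437*(-1/706) = -437/706)
R(j) = 4*j**2 (R(j) = (j + j)*(j + j) = (2*j)*(2*j) = 4*j**2)
H(R(13)) - w(545, -503) = -284 - 1*(-437/706) = -284 + 437/706 = -200067/706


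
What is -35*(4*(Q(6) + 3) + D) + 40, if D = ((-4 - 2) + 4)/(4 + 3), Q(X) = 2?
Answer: -650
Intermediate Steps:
D = -2/7 (D = (-6 + 4)/7 = -2*⅐ = -2/7 ≈ -0.28571)
-35*(4*(Q(6) + 3) + D) + 40 = -35*(4*(2 + 3) - 2/7) + 40 = -35*(4*5 - 2/7) + 40 = -35*(20 - 2/7) + 40 = -35*138/7 + 40 = -690 + 40 = -650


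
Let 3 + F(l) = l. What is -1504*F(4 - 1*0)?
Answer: -1504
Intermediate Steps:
F(l) = -3 + l
-1504*F(4 - 1*0) = -1504*(-3 + (4 - 1*0)) = -1504*(-3 + (4 + 0)) = -1504*(-3 + 4) = -1504*1 = -1504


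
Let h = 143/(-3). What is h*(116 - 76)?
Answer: -5720/3 ≈ -1906.7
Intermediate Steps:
h = -143/3 (h = 143*(-1/3) = -143/3 ≈ -47.667)
h*(116 - 76) = -143*(116 - 76)/3 = -143/3*40 = -5720/3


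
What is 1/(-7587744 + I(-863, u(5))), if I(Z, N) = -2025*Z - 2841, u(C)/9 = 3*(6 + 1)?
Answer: -1/5843010 ≈ -1.7114e-7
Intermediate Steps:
u(C) = 189 (u(C) = 9*(3*(6 + 1)) = 9*(3*7) = 9*21 = 189)
I(Z, N) = -2841 - 2025*Z
1/(-7587744 + I(-863, u(5))) = 1/(-7587744 + (-2841 - 2025*(-863))) = 1/(-7587744 + (-2841 + 1747575)) = 1/(-7587744 + 1744734) = 1/(-5843010) = -1/5843010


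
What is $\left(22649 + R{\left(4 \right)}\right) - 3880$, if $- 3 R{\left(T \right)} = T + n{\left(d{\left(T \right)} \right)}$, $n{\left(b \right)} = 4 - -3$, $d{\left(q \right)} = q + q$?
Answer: $\frac{56296}{3} \approx 18765.0$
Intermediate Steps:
$d{\left(q \right)} = 2 q$
$n{\left(b \right)} = 7$ ($n{\left(b \right)} = 4 + 3 = 7$)
$R{\left(T \right)} = - \frac{7}{3} - \frac{T}{3}$ ($R{\left(T \right)} = - \frac{T + 7}{3} = - \frac{7 + T}{3} = - \frac{7}{3} - \frac{T}{3}$)
$\left(22649 + R{\left(4 \right)}\right) - 3880 = \left(22649 - \frac{11}{3}\right) - 3880 = \frac{67936}{3} - 3880 = \frac{56296}{3}$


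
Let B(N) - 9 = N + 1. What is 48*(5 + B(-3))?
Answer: 576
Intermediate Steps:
B(N) = 10 + N (B(N) = 9 + (N + 1) = 9 + (1 + N) = 10 + N)
48*(5 + B(-3)) = 48*(5 + (10 - 3)) = 48*(5 + 7) = 48*12 = 576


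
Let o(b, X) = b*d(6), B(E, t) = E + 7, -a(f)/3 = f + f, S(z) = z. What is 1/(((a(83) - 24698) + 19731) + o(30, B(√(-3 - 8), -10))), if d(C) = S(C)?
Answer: -1/5285 ≈ -0.00018921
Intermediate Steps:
d(C) = C
a(f) = -6*f (a(f) = -3*(f + f) = -6*f)
B(E, t) = 7 + E
o(b, X) = 6*b (o(b, X) = b*6 = 6*b)
1/(((a(83) - 24698) + 19731) + o(30, B(√(-3 - 8), -10))) = 1/(((-6*83 - 24698) + 19731) + 6*30) = 1/(((-498 - 24698) + 19731) + 180) = 1/((-25196 + 19731) + 180) = 1/(-5465 + 180) = 1/(-5285) = -1/5285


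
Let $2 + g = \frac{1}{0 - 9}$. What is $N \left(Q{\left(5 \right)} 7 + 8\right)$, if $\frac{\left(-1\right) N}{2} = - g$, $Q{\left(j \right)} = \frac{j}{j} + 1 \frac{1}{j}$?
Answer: $- \frac{3116}{45} \approx -69.244$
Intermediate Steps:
$Q{\left(j \right)} = 1 + \frac{1}{j}$
$g = - \frac{19}{9}$ ($g = -2 + \frac{1}{0 - 9} = -2 + \frac{1}{-9} = -2 - \frac{1}{9} = - \frac{19}{9} \approx -2.1111$)
$N = - \frac{38}{9}$ ($N = - 2 \left(\left(-1\right) \left(- \frac{19}{9}\right)\right) = \left(-2\right) \frac{19}{9} = - \frac{38}{9} \approx -4.2222$)
$N \left(Q{\left(5 \right)} 7 + 8\right) = - \frac{38 \left(\frac{1 + 5}{5} \cdot 7 + 8\right)}{9} = - \frac{38 \left(\frac{1}{5} \cdot 6 \cdot 7 + 8\right)}{9} = - \frac{38 \left(\frac{6}{5} \cdot 7 + 8\right)}{9} = - \frac{38 \left(\frac{42}{5} + 8\right)}{9} = \left(- \frac{38}{9}\right) \frac{82}{5} = - \frac{3116}{45}$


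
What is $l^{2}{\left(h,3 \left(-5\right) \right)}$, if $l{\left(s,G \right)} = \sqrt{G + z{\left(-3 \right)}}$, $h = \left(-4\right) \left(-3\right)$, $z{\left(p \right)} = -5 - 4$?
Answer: $-24$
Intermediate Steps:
$z{\left(p \right)} = -9$ ($z{\left(p \right)} = -5 - 4 = -9$)
$h = 12$
$l{\left(s,G \right)} = \sqrt{-9 + G}$ ($l{\left(s,G \right)} = \sqrt{G - 9} = \sqrt{-9 + G}$)
$l^{2}{\left(h,3 \left(-5\right) \right)} = \left(\sqrt{-9 + 3 \left(-5\right)}\right)^{2} = \left(\sqrt{-9 - 15}\right)^{2} = \left(\sqrt{-24}\right)^{2} = \left(2 i \sqrt{6}\right)^{2} = -24$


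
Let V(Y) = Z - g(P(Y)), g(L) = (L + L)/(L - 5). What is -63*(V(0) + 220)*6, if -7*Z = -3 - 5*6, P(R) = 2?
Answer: -85446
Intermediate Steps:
Z = 33/7 (Z = -(-3 - 5*6)/7 = -(-3 - 30)/7 = -⅐*(-33) = 33/7 ≈ 4.7143)
g(L) = 2*L/(-5 + L) (g(L) = (2*L)/(-5 + L) = 2*L/(-5 + L))
V(Y) = 127/21 (V(Y) = 33/7 - 2*2/(-5 + 2) = 33/7 - 2*2/(-3) = 33/7 - 2*2*(-1)/3 = 33/7 - 1*(-4/3) = 33/7 + 4/3 = 127/21)
-63*(V(0) + 220)*6 = -63*(127/21 + 220)*6 = -63*4747/21*6 = -14241*6 = -85446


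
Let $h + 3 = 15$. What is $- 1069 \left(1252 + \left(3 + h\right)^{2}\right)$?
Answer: $-1578913$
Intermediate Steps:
$h = 12$ ($h = -3 + 15 = 12$)
$- 1069 \left(1252 + \left(3 + h\right)^{2}\right) = - 1069 \left(1252 + \left(3 + 12\right)^{2}\right) = - 1069 \left(1252 + 15^{2}\right) = - 1069 \left(1252 + 225\right) = \left(-1069\right) 1477 = -1578913$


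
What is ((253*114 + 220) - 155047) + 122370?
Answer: -3615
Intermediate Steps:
((253*114 + 220) - 155047) + 122370 = ((28842 + 220) - 155047) + 122370 = (29062 - 155047) + 122370 = -125985 + 122370 = -3615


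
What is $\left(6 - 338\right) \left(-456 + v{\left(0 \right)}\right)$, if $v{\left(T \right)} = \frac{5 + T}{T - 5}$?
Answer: $151724$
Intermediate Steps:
$v{\left(T \right)} = \frac{5 + T}{-5 + T}$
$\left(6 - 338\right) \left(-456 + v{\left(0 \right)}\right) = \left(6 - 338\right) \left(-456 + \frac{5 + 0}{-5 + 0}\right) = - 332 \left(-456 + \frac{1}{-5} \cdot 5\right) = - 332 \left(-456 - 1\right) = \left(-332\right) \left(-457\right) = 151724$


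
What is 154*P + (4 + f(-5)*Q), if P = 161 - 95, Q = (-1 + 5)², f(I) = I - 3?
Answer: 10040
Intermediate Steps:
f(I) = -3 + I
Q = 16 (Q = 4² = 16)
P = 66
154*P + (4 + f(-5)*Q) = 154*66 + (4 + (-3 - 5)*16) = 10164 + (4 - 8*16) = 10164 + (4 - 128) = 10164 - 124 = 10040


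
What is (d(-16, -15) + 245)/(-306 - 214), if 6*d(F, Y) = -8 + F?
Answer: -241/520 ≈ -0.46346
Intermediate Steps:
d(F, Y) = -4/3 + F/6 (d(F, Y) = (-8 + F)/6 = -4/3 + F/6)
(d(-16, -15) + 245)/(-306 - 214) = ((-4/3 + (⅙)*(-16)) + 245)/(-306 - 214) = ((-4/3 - 8/3) + 245)/(-520) = (-4 + 245)*(-1/520) = 241*(-1/520) = -241/520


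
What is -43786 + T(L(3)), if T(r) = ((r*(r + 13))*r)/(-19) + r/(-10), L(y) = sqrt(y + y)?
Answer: -832012/19 - 79*sqrt(6)/190 ≈ -43791.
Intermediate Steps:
L(y) = sqrt(2)*sqrt(y) (L(y) = sqrt(2*y) = sqrt(2)*sqrt(y))
T(r) = -r/10 - r**2*(13 + r)/19 (T(r) = ((r*(13 + r))*r)*(-1/19) + r*(-1/10) = (r**2*(13 + r))*(-1/19) - r/10 = -r**2*(13 + r)/19 - r/10 = -r/10 - r**2*(13 + r)/19)
-43786 + T(L(3)) = -43786 - sqrt(2)*sqrt(3)*(19 + 10*(sqrt(2)*sqrt(3))**2 + 130*(sqrt(2)*sqrt(3)))/190 = -43786 - sqrt(6)*(19 + 10*(sqrt(6))**2 + 130*sqrt(6))/190 = -43786 - sqrt(6)*(19 + 10*6 + 130*sqrt(6))/190 = -43786 - sqrt(6)*(19 + 60 + 130*sqrt(6))/190 = -43786 - sqrt(6)*(79 + 130*sqrt(6))/190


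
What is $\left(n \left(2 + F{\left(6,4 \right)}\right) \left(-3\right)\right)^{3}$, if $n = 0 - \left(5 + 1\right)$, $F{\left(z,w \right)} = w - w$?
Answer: $46656$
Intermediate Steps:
$F{\left(z,w \right)} = 0$
$n = -6$ ($n = 0 - 6 = -6$)
$\left(n \left(2 + F{\left(6,4 \right)}\right) \left(-3\right)\right)^{3} = \left(- 6 \left(2 + 0\right) \left(-3\right)\right)^{3} = \left(- 6 \cdot 2 \left(-3\right)\right)^{3} = \left(\left(-6\right) \left(-6\right)\right)^{3} = 36^{3} = 46656$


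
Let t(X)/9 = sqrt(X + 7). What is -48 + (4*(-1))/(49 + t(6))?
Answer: -16225/337 + 9*sqrt(13)/337 ≈ -48.049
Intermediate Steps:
t(X) = 9*sqrt(7 + X) (t(X) = 9*sqrt(X + 7) = 9*sqrt(7 + X))
-48 + (4*(-1))/(49 + t(6)) = -48 + (4*(-1))/(49 + 9*sqrt(7 + 6)) = -48 - 4/(49 + 9*sqrt(13))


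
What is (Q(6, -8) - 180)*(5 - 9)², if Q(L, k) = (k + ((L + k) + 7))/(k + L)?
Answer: -2856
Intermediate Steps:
Q(L, k) = (7 + L + 2*k)/(L + k) (Q(L, k) = (k + (7 + L + k))/(L + k) = (7 + L + 2*k)/(L + k))
(Q(6, -8) - 180)*(5 - 9)² = ((7 + 6 + 2*(-8))/(6 - 8) - 180)*(5 - 9)² = ((7 + 6 - 16)/(-2) - 180)*(-4)² = (-½*(-3) - 180)*16 = (3/2 - 180)*16 = -357/2*16 = -2856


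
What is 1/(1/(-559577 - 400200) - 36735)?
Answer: -959777/35257408096 ≈ -2.7222e-5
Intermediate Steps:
1/(1/(-559577 - 400200) - 36735) = 1/(1/(-959777) - 36735) = 1/(-1/959777 - 36735) = 1/(-35257408096/959777) = -959777/35257408096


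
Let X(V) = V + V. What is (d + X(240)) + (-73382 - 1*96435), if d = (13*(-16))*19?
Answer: -173289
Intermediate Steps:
X(V) = 2*V
d = -3952 (d = -208*19 = -3952)
(d + X(240)) + (-73382 - 1*96435) = (-3952 + 2*240) + (-73382 - 1*96435) = (-3952 + 480) + (-73382 - 96435) = -3472 - 169817 = -173289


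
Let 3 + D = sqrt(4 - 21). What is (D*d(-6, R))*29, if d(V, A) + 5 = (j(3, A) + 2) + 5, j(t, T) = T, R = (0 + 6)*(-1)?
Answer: 348 - 116*I*sqrt(17) ≈ 348.0 - 478.28*I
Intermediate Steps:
R = -6 (R = 6*(-1) = -6)
d(V, A) = 2 + A (d(V, A) = -5 + ((A + 2) + 5) = -5 + ((2 + A) + 5) = -5 + (7 + A) = 2 + A)
D = -3 + I*sqrt(17) (D = -3 + sqrt(4 - 21) = -3 + sqrt(-17) = -3 + I*sqrt(17) ≈ -3.0 + 4.1231*I)
(D*d(-6, R))*29 = ((-3 + I*sqrt(17))*(2 - 6))*29 = ((-3 + I*sqrt(17))*(-4))*29 = (12 - 4*I*sqrt(17))*29 = 348 - 116*I*sqrt(17)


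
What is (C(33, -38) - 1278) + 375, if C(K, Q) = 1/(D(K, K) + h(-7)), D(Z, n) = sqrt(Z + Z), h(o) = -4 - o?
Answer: -17158/19 + sqrt(66)/57 ≈ -902.91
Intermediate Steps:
D(Z, n) = sqrt(2)*sqrt(Z) (D(Z, n) = sqrt(2*Z) = sqrt(2)*sqrt(Z))
C(K, Q) = 1/(3 + sqrt(2)*sqrt(K)) (C(K, Q) = 1/(sqrt(2)*sqrt(K) + (-4 - 1*(-7))) = 1/(sqrt(2)*sqrt(K) + (-4 + 7)) = 1/(sqrt(2)*sqrt(K) + 3) = 1/(3 + sqrt(2)*sqrt(K)))
(C(33, -38) - 1278) + 375 = (1/(3 + sqrt(2)*sqrt(33)) - 1278) + 375 = (1/(3 + sqrt(66)) - 1278) + 375 = (-1278 + 1/(3 + sqrt(66))) + 375 = -903 + 1/(3 + sqrt(66))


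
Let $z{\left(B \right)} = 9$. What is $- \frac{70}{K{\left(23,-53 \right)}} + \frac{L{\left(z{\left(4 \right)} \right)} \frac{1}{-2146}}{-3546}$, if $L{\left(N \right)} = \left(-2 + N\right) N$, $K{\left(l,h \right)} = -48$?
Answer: $\frac{7398377}{5073144} \approx 1.4583$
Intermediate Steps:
$L{\left(N \right)} = N \left(-2 + N\right)$
$- \frac{70}{K{\left(23,-53 \right)}} + \frac{L{\left(z{\left(4 \right)} \right)} \frac{1}{-2146}}{-3546} = - \frac{70}{-48} + \frac{9 \left(-2 + 9\right) \frac{1}{-2146}}{-3546} = \left(-70\right) \left(- \frac{1}{48}\right) + 9 \cdot 7 \left(- \frac{1}{2146}\right) \left(- \frac{1}{3546}\right) = \frac{35}{24} + 63 \left(- \frac{1}{2146}\right) \left(- \frac{1}{3546}\right) = \frac{35}{24} - - \frac{7}{845524} = \frac{35}{24} + \frac{7}{845524} = \frac{7398377}{5073144}$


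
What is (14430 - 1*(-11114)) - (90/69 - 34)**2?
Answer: 12947272/529 ≈ 24475.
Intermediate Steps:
(14430 - 1*(-11114)) - (90/69 - 34)**2 = (14430 + 11114) - (90*(1/69) - 34)**2 = 25544 - (30/23 - 34)**2 = 25544 - (-752/23)**2 = 25544 - 1*565504/529 = 25544 - 565504/529 = 12947272/529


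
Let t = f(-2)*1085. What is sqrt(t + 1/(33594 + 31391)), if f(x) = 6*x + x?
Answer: I*sqrt(64148132852765)/64985 ≈ 123.25*I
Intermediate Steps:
f(x) = 7*x
t = -15190 (t = (7*(-2))*1085 = -14*1085 = -15190)
sqrt(t + 1/(33594 + 31391)) = sqrt(-15190 + 1/(33594 + 31391)) = sqrt(-15190 + 1/64985) = sqrt(-987122149/64985) = I*sqrt(64148132852765)/64985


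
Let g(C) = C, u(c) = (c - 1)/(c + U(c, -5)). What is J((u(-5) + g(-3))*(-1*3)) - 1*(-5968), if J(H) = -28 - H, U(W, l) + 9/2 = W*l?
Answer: 183825/31 ≈ 5929.8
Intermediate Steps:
U(W, l) = -9/2 + W*l
u(c) = (-1 + c)/(-9/2 - 4*c) (u(c) = (c - 1)/(c + (-9/2 + c*(-5))) = (-1 + c)/(c + (-9/2 - 5*c)) = (-1 + c)/(-9/2 - 4*c))
J((u(-5) + g(-3))*(-1*3)) - 1*(-5968) = (-28 - (2*(1 - 1*(-5))/(9 + 8*(-5)) - 3)*(-1*3)) - 1*(-5968) = (-28 - (2*(1 + 5)/(9 - 40) - 3)*(-3)) + 5968 = (-28 - (2*6/(-31) - 3)*(-3)) + 5968 = (-28 - (2*(-1/31)*6 - 3)*(-3)) + 5968 = (-28 - (-12/31 - 3)*(-3)) + 5968 = (-28 - (-105)*(-3)/31) + 5968 = (-28 - 1*315/31) + 5968 = (-28 - 315/31) + 5968 = -1183/31 + 5968 = 183825/31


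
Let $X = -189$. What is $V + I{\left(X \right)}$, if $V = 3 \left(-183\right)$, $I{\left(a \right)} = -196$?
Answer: $-745$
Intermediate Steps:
$V = -549$
$V + I{\left(X \right)} = -549 - 196 = -745$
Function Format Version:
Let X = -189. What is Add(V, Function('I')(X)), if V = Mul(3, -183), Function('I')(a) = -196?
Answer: -745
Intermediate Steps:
V = -549
Add(V, Function('I')(X)) = Add(-549, -196) = -745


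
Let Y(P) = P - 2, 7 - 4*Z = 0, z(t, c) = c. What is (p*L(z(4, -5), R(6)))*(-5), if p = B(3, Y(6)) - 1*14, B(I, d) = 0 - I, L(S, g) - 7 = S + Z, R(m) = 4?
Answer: 1275/4 ≈ 318.75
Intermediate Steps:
Z = 7/4 (Z = 7/4 - ¼*0 = 7/4 + 0 = 7/4 ≈ 1.7500)
Y(P) = -2 + P
L(S, g) = 35/4 + S (L(S, g) = 7 + (S + 7/4) = 7 + (7/4 + S) = 35/4 + S)
B(I, d) = -I
p = -17 (p = -1*3 - 1*14 = -3 - 14 = -17)
(p*L(z(4, -5), R(6)))*(-5) = -17*(35/4 - 5)*(-5) = -17*15/4*(-5) = -255/4*(-5) = 1275/4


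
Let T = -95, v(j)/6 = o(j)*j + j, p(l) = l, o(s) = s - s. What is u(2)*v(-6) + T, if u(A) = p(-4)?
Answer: 49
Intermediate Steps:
o(s) = 0
u(A) = -4
v(j) = 6*j (v(j) = 6*(0*j + j) = 6*(0 + j) = 6*j)
u(2)*v(-6) + T = -24*(-6) - 95 = -4*(-36) - 95 = 144 - 95 = 49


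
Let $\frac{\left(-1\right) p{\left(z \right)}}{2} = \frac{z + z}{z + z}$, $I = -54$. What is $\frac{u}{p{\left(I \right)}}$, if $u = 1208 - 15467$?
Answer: $\frac{14259}{2} \approx 7129.5$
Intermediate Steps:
$u = -14259$
$p{\left(z \right)} = -2$ ($p{\left(z \right)} = - 2 \frac{z + z}{z + z} = - 2 \frac{2 z}{2 z} = - 2 \cdot 2 z \frac{1}{2 z} = \left(-2\right) 1 = -2$)
$\frac{u}{p{\left(I \right)}} = - \frac{14259}{-2} = \left(-14259\right) \left(- \frac{1}{2}\right) = \frac{14259}{2}$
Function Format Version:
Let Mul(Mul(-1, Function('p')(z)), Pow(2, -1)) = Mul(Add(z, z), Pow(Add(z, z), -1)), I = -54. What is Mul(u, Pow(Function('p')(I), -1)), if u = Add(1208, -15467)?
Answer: Rational(14259, 2) ≈ 7129.5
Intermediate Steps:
u = -14259
Function('p')(z) = -2 (Function('p')(z) = Mul(-2, Mul(Add(z, z), Pow(Add(z, z), -1))) = Mul(-2, Mul(Mul(2, z), Pow(Mul(2, z), -1))) = Mul(-2, Mul(Mul(2, z), Mul(Rational(1, 2), Pow(z, -1)))) = Mul(-2, 1) = -2)
Mul(u, Pow(Function('p')(I), -1)) = Mul(-14259, Pow(-2, -1)) = Mul(-14259, Rational(-1, 2)) = Rational(14259, 2)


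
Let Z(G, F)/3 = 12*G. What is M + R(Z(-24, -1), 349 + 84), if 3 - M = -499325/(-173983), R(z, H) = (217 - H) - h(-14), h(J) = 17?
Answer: -40515415/173983 ≈ -232.87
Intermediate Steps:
Z(G, F) = 36*G (Z(G, F) = 3*(12*G) = 36*G)
R(z, H) = 200 - H (R(z, H) = (217 - H) - 1*17 = (217 - H) - 17 = 200 - H)
M = 22624/173983 (M = 3 - (-499325)/(-173983) = 3 - (-499325)*(-1)/173983 = 3 - 1*499325/173983 = 3 - 499325/173983 = 22624/173983 ≈ 0.13004)
M + R(Z(-24, -1), 349 + 84) = 22624/173983 + (200 - (349 + 84)) = 22624/173983 + (200 - 1*433) = 22624/173983 + (200 - 433) = 22624/173983 - 233 = -40515415/173983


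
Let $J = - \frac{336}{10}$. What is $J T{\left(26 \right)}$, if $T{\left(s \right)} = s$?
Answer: $- \frac{4368}{5} \approx -873.6$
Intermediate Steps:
$J = - \frac{168}{5}$ ($J = \left(-336\right) \frac{1}{10} = - \frac{168}{5} \approx -33.6$)
$J T{\left(26 \right)} = \left(- \frac{168}{5}\right) 26 = - \frac{4368}{5}$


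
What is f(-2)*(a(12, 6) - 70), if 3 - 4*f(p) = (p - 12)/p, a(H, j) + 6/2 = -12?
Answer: 85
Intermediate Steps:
a(H, j) = -15 (a(H, j) = -3 - 12 = -15)
f(p) = 3/4 - (-12 + p)/(4*p) (f(p) = 3/4 - (p - 12)/(4*p) = 3/4 - (-12 + p)/(4*p))
f(-2)*(a(12, 6) - 70) = ((1/2)*(6 - 2)/(-2))*(-15 - 70) = ((1/2)*(-1/2)*4)*(-85) = -1*(-85) = 85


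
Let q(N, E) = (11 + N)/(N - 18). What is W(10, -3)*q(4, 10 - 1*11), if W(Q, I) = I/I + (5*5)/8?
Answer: -495/112 ≈ -4.4196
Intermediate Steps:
q(N, E) = (11 + N)/(-18 + N)
W(Q, I) = 33/8 (W(Q, I) = 1 + 25*(⅛) = 1 + 25/8 = 33/8)
W(10, -3)*q(4, 10 - 1*11) = 33*((11 + 4)/(-18 + 4))/8 = 33*(15/(-14))/8 = 33*(-1/14*15)/8 = (33/8)*(-15/14) = -495/112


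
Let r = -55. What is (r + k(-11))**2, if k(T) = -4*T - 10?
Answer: 441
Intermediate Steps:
k(T) = -10 - 4*T
(r + k(-11))**2 = (-55 + (-10 - 4*(-11)))**2 = (-55 + (-10 + 44))**2 = (-55 + 34)**2 = (-21)**2 = 441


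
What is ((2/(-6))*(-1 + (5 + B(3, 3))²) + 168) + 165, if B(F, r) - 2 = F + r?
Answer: 277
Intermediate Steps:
B(F, r) = 2 + F + r (B(F, r) = 2 + (F + r) = 2 + F + r)
((2/(-6))*(-1 + (5 + B(3, 3))²) + 168) + 165 = ((2/(-6))*(-1 + (5 + (2 + 3 + 3))²) + 168) + 165 = ((2*(-⅙))*(-1 + (5 + 8)²) + 168) + 165 = (-(-1 + 13²)/3 + 168) + 165 = (-(-1 + 169)/3 + 168) + 165 = (-⅓*168 + 168) + 165 = (-56 + 168) + 165 = 112 + 165 = 277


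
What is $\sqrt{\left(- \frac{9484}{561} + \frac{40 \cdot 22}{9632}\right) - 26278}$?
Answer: $\frac{i \sqrt{2999085249652338}}{337722} \approx 162.16 i$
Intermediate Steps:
$\sqrt{\left(- \frac{9484}{561} + \frac{40 \cdot 22}{9632}\right) - 26278} = \sqrt{\left(\left(-9484\right) \frac{1}{561} + 880 \cdot \frac{1}{9632}\right) - 26278} = \sqrt{\left(- \frac{9484}{561} + \frac{55}{602}\right) - 26278} = \sqrt{- \frac{5678513}{337722} - 26278} = \sqrt{- \frac{8880337229}{337722}} = \frac{i \sqrt{2999085249652338}}{337722}$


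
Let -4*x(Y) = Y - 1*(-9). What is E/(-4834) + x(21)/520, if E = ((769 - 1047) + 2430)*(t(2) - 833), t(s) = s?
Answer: 185977197/502736 ≈ 369.93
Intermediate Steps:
x(Y) = -9/4 - Y/4 (x(Y) = -(Y - 1*(-9))/4 = -(Y + 9)/4 = -(9 + Y)/4 = -9/4 - Y/4)
E = -1788312 (E = ((769 - 1047) + 2430)*(2 - 833) = (-278 + 2430)*(-831) = 2152*(-831) = -1788312)
E/(-4834) + x(21)/520 = -1788312/(-4834) + (-9/4 - ¼*21)/520 = -1788312*(-1/4834) + (-9/4 - 21/4)*(1/520) = 894156/2417 - 15/2*1/520 = 894156/2417 - 3/208 = 185977197/502736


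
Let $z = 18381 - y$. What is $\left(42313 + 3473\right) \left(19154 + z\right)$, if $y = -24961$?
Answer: $2861441856$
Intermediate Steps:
$z = 43342$ ($z = 18381 - -24961 = 18381 + 24961 = 43342$)
$\left(42313 + 3473\right) \left(19154 + z\right) = \left(42313 + 3473\right) \left(19154 + 43342\right) = 45786 \cdot 62496 = 2861441856$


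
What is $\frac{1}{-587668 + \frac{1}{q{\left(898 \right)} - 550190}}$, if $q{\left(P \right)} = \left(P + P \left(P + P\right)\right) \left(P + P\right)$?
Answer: $- \frac{2897665786}{1702865457127047} \approx -1.7016 \cdot 10^{-6}$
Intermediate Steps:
$q{\left(P \right)} = 2 P \left(P + 2 P^{2}\right)$ ($q{\left(P \right)} = \left(P + P 2 P\right) 2 P = \left(P + 2 P^{2}\right) 2 P = 2 P \left(P + 2 P^{2}\right)$)
$\frac{1}{-587668 + \frac{1}{q{\left(898 \right)} - 550190}} = \frac{1}{-587668 + \frac{1}{898^{2} \left(2 + 4 \cdot 898\right) - 550190}} = \frac{1}{-587668 + \frac{1}{806404 \left(2 + 3592\right) - 550190}} = \frac{1}{-587668 + \frac{1}{806404 \cdot 3594 - 550190}} = \frac{1}{-587668 + \frac{1}{2898215976 - 550190}} = \frac{1}{-587668 + \frac{1}{2897665786}} = \frac{1}{- \frac{1702865457127047}{2897665786}} = - \frac{2897665786}{1702865457127047}$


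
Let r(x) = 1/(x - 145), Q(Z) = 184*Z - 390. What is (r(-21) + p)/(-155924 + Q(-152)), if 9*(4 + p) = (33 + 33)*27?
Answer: -32203/30590812 ≈ -0.0010527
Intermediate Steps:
Q(Z) = -390 + 184*Z
r(x) = 1/(-145 + x)
p = 194 (p = -4 + ((33 + 33)*27)/9 = -4 + (66*27)/9 = -4 + (⅑)*1782 = -4 + 198 = 194)
(r(-21) + p)/(-155924 + Q(-152)) = (1/(-145 - 21) + 194)/(-155924 + (-390 + 184*(-152))) = (1/(-166) + 194)/(-155924 + (-390 - 27968)) = (-1/166 + 194)/(-155924 - 28358) = (32203/166)/(-184282) = (32203/166)*(-1/184282) = -32203/30590812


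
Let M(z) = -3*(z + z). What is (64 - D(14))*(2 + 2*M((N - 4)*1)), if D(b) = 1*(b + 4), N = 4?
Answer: 92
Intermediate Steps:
D(b) = 4 + b (D(b) = 1*(4 + b) = 4 + b)
M(z) = -6*z
(64 - D(14))*(2 + 2*M((N - 4)*1)) = (64 - (4 + 14))*(2 + 2*(-6*(4 - 4))) = (64 - 1*18)*(2 + 2*(-0)) = (64 - 18)*(2 + 2*(-6*0)) = 46*(2 + 2*0) = 46*(2 + 0) = 46*2 = 92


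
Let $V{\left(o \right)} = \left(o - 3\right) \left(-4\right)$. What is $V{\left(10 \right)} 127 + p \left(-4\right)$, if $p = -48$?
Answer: $-3364$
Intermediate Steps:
$V{\left(o \right)} = 12 - 4 o$ ($V{\left(o \right)} = \left(-3 + o\right) \left(-4\right) = 12 - 4 o$)
$V{\left(10 \right)} 127 + p \left(-4\right) = \left(12 - 40\right) 127 - -192 = \left(12 - 40\right) 127 + 192 = \left(-28\right) 127 + 192 = -3556 + 192 = -3364$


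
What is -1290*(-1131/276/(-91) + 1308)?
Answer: -543335745/322 ≈ -1.6874e+6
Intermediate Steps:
-1290*(-1131/276/(-91) + 1308) = -1290*(-1131*1/276*(-1/91) + 1308) = -1290*(-377/92*(-1/91) + 1308) = -1290*(29/644 + 1308) = -1290*842381/644 = -543335745/322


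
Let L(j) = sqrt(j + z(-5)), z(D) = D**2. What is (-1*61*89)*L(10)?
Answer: -5429*sqrt(35) ≈ -32118.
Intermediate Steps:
L(j) = sqrt(25 + j) (L(j) = sqrt(j + (-5)**2) = sqrt(j + 25) = sqrt(25 + j))
(-1*61*89)*L(10) = (-1*61*89)*sqrt(25 + 10) = (-61*89)*sqrt(35) = -5429*sqrt(35)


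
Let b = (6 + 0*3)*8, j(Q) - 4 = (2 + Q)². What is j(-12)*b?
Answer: 4992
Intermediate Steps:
j(Q) = 4 + (2 + Q)²
b = 48 (b = (6 + 0)*8 = 6*8 = 48)
j(-12)*b = (4 + (2 - 12)²)*48 = (4 + (-10)²)*48 = (4 + 100)*48 = 104*48 = 4992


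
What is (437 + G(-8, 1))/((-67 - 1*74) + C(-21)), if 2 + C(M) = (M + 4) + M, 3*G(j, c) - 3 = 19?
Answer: -1333/543 ≈ -2.4549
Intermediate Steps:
G(j, c) = 22/3 (G(j, c) = 1 + (⅓)*19 = 1 + 19/3 = 22/3)
C(M) = 2 + 2*M (C(M) = -2 + ((M + 4) + M) = -2 + ((4 + M) + M) = -2 + (4 + 2*M) = 2 + 2*M)
(437 + G(-8, 1))/((-67 - 1*74) + C(-21)) = (437 + 22/3)/((-67 - 1*74) + (2 + 2*(-21))) = 1333/(3*((-67 - 74) + (2 - 42))) = 1333/(3*(-141 - 40)) = (1333/3)/(-181) = (1333/3)*(-1/181) = -1333/543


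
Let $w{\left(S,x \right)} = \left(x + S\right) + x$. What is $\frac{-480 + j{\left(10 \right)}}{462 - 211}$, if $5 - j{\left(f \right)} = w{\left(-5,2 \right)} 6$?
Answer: $- \frac{469}{251} \approx -1.8685$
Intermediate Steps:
$w{\left(S,x \right)} = S + 2 x$ ($w{\left(S,x \right)} = \left(S + x\right) + x = S + 2 x$)
$j{\left(f \right)} = 11$ ($j{\left(f \right)} = 5 - \left(-5 + 2 \cdot 2\right) 6 = 5 - \left(-5 + 4\right) 6 = 5 - \left(-1\right) 6 = 5 - -6 = 5 + 6 = 11$)
$\frac{-480 + j{\left(10 \right)}}{462 - 211} = \frac{-480 + 11}{462 - 211} = - \frac{469}{251}$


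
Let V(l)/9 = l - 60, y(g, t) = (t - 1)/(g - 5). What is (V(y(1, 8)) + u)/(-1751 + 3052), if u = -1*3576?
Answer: -16527/5204 ≈ -3.1758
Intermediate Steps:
y(g, t) = (-1 + t)/(-5 + g)
V(l) = -540 + 9*l (V(l) = 9*(l - 60) = 9*(-60 + l) = -540 + 9*l)
u = -3576
(V(y(1, 8)) + u)/(-1751 + 3052) = ((-540 + 9*((-1 + 8)/(-5 + 1))) - 3576)/(-1751 + 3052) = ((-540 + 9*(7/(-4))) - 3576)/1301 = ((-540 + 9*(-1/4*7)) - 3576)*(1/1301) = ((-540 + 9*(-7/4)) - 3576)*(1/1301) = ((-540 - 63/4) - 3576)*(1/1301) = (-2223/4 - 3576)*(1/1301) = -16527/4*1/1301 = -16527/5204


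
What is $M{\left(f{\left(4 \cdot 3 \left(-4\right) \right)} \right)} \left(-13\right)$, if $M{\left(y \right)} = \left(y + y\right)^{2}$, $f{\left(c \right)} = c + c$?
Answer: $-479232$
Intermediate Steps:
$f{\left(c \right)} = 2 c$
$M{\left(y \right)} = 4 y^{2}$ ($M{\left(y \right)} = \left(2 y\right)^{2} = 4 y^{2}$)
$M{\left(f{\left(4 \cdot 3 \left(-4\right) \right)} \right)} \left(-13\right) = 4 \left(2 \cdot 4 \cdot 3 \left(-4\right)\right)^{2} \left(-13\right) = 4 \left(2 \cdot 12 \left(-4\right)\right)^{2} \left(-13\right) = 4 \left(2 \left(-48\right)\right)^{2} \left(-13\right) = 4 \left(-96\right)^{2} \left(-13\right) = 4 \cdot 9216 \left(-13\right) = 36864 \left(-13\right) = -479232$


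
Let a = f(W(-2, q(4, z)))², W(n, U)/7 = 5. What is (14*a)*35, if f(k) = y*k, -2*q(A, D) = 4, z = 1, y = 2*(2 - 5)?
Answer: 21609000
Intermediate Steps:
y = -6 (y = 2*(-3) = -6)
q(A, D) = -2 (q(A, D) = -½*4 = -2)
W(n, U) = 35 (W(n, U) = 7*5 = 35)
f(k) = -6*k
a = 44100 (a = (-6*35)² = (-210)² = 44100)
(14*a)*35 = (14*44100)*35 = 617400*35 = 21609000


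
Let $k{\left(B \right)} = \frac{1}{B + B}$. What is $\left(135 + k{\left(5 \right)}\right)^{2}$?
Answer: $\frac{1825201}{100} \approx 18252.0$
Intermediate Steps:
$k{\left(B \right)} = \frac{1}{2 B}$
$\left(135 + k{\left(5 \right)}\right)^{2} = \left(135 + \frac{1}{2 \cdot 5}\right)^{2} = \left(135 + \frac{1}{2} \cdot \frac{1}{5}\right)^{2} = \left(135 + \frac{1}{10}\right)^{2} = \left(\frac{1351}{10}\right)^{2} = \frac{1825201}{100}$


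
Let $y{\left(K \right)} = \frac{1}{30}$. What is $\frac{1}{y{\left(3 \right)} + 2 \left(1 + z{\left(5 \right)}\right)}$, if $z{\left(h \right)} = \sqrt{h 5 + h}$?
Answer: $- \frac{1830}{104279} + \frac{1800 \sqrt{30}}{104279} \approx 0.076995$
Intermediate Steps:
$z{\left(h \right)} = \sqrt{6} \sqrt{h}$ ($z{\left(h \right)} = \sqrt{5 h + h} = \sqrt{6 h} = \sqrt{6} \sqrt{h}$)
$y{\left(K \right)} = \frac{1}{30}$
$\frac{1}{y{\left(3 \right)} + 2 \left(1 + z{\left(5 \right)}\right)} = \frac{1}{\frac{1}{30} + 2 \left(1 + \sqrt{6} \sqrt{5}\right)} = \frac{1}{\frac{1}{30} + 2 \left(1 + \sqrt{30}\right)} = \frac{1}{\frac{1}{30} + \left(2 + 2 \sqrt{30}\right)} = \frac{1}{\frac{61}{30} + 2 \sqrt{30}}$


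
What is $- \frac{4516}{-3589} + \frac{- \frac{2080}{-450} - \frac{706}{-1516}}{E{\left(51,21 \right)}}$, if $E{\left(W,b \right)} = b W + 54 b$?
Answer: $\frac{340282743161}{269937841950} \approx 1.2606$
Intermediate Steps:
$E{\left(W,b \right)} = 54 b + W b$ ($E{\left(W,b \right)} = W b + 54 b = 54 b + W b$)
$- \frac{4516}{-3589} + \frac{- \frac{2080}{-450} - \frac{706}{-1516}}{E{\left(51,21 \right)}} = - \frac{4516}{-3589} + \frac{- \frac{2080}{-450} - \frac{706}{-1516}}{21 \left(54 + 51\right)} = \left(-4516\right) \left(- \frac{1}{3589}\right) + \frac{\left(-2080\right) \left(- \frac{1}{450}\right) - - \frac{353}{758}}{21 \cdot 105} = \frac{4516}{3589} + \frac{\frac{208}{45} + \frac{353}{758}}{2205} = \frac{4516}{3589} + \frac{173549}{34110} \cdot \frac{1}{2205} = \frac{4516}{3589} + \frac{173549}{75212550} = \frac{340282743161}{269937841950}$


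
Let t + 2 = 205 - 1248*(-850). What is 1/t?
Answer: 1/1061003 ≈ 9.4250e-7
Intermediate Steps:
t = 1061003 (t = -2 + (205 - 1248*(-850)) = -2 + (205 + 1060800) = -2 + 1061005 = 1061003)
1/t = 1/1061003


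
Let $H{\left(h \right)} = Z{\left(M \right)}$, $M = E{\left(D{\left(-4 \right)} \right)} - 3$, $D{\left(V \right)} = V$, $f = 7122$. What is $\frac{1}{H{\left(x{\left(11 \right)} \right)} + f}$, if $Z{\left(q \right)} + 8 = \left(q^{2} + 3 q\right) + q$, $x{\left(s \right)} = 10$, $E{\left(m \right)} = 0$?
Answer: $\frac{1}{7111} \approx 0.00014063$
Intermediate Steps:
$M = -3$ ($M = 0 - 3 = -3$)
$Z{\left(q \right)} = -8 + q^{2} + 4 q$ ($Z{\left(q \right)} = -8 + \left(\left(q^{2} + 3 q\right) + q\right) = -8 + \left(q^{2} + 4 q\right) = -8 + q^{2} + 4 q$)
$H{\left(h \right)} = -11$ ($H{\left(h \right)} = -8 + \left(-3\right)^{2} + 4 \left(-3\right) = -8 + 9 - 12 = -11$)
$\frac{1}{H{\left(x{\left(11 \right)} \right)} + f} = \frac{1}{-11 + 7122} = \frac{1}{7111}$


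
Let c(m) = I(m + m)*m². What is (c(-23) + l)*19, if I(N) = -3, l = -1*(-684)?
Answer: -17157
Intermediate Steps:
l = 684
c(m) = -3*m²
(c(-23) + l)*19 = (-3*(-23)² + 684)*19 = (-3*529 + 684)*19 = (-1587 + 684)*19 = -903*19 = -17157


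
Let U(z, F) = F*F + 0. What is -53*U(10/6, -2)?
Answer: -212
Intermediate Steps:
U(z, F) = F**2 (U(z, F) = F**2 + 0 = F**2)
-53*U(10/6, -2) = -53*(-2)**2 = -53*4 = -212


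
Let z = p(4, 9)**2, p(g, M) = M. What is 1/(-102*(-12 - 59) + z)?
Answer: 1/7323 ≈ 0.00013656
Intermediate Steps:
z = 81 (z = 9**2 = 81)
1/(-102*(-12 - 59) + z) = 1/(-102*(-12 - 59) + 81) = 1/(-102*(-71) + 81) = 1/(7242 + 81) = 1/7323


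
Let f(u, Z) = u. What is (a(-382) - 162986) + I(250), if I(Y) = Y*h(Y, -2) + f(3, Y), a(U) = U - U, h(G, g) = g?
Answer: -163483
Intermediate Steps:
a(U) = 0
I(Y) = 3 - 2*Y (I(Y) = Y*(-2) + 3 = -2*Y + 3 = 3 - 2*Y)
(a(-382) - 162986) + I(250) = (0 - 162986) + (3 - 2*250) = -162986 + (3 - 500) = -162986 - 497 = -163483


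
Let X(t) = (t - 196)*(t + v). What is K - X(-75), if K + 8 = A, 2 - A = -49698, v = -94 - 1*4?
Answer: 2809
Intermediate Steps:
v = -98 (v = -94 - 4 = -98)
A = 49700 (A = 2 - 1*(-49698) = 2 + 49698 = 49700)
K = 49692 (K = -8 + 49700 = 49692)
X(t) = (-196 + t)*(-98 + t) (X(t) = (t - 196)*(t - 98) = (-196 + t)*(-98 + t))
K - X(-75) = 49692 - (19208 + (-75)**2 - 294*(-75)) = 49692 - (19208 + 5625 + 22050) = 49692 - 1*46883 = 49692 - 46883 = 2809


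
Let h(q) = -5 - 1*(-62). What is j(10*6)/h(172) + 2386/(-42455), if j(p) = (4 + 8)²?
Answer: 1992506/806645 ≈ 2.4701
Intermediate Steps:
j(p) = 144 (j(p) = 12² = 144)
h(q) = 57 (h(q) = -5 + 62 = 57)
j(10*6)/h(172) + 2386/(-42455) = 144/57 + 2386/(-42455) = 144*(1/57) + 2386*(-1/42455) = 48/19 - 2386/42455 = 1992506/806645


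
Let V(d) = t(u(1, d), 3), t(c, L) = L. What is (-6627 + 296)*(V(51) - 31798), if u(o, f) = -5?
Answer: 201294145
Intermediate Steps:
V(d) = 3
(-6627 + 296)*(V(51) - 31798) = (-6627 + 296)*(3 - 31798) = -6331*(-31795) = 201294145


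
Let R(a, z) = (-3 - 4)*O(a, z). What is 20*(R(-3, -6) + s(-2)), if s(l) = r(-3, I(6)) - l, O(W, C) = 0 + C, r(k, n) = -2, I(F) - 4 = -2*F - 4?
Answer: 840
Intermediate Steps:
I(F) = -2*F (I(F) = 4 + (-2*F - 4) = 4 + (-4 - 2*F) = -2*F)
O(W, C) = C
s(l) = -2 - l
R(a, z) = -7*z (R(a, z) = (-3 - 4)*z = -7*z)
20*(R(-3, -6) + s(-2)) = 20*(-7*(-6) + (-2 - 1*(-2))) = 20*(42 + (-2 + 2)) = 20*(42 + 0) = 20*42 = 840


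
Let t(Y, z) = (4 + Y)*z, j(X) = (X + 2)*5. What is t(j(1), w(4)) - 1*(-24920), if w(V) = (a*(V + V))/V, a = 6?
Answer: 25148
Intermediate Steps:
w(V) = 12 (w(V) = (6*(V + V))/V = (6*(2*V))/V = (12*V)/V = 12)
j(X) = 10 + 5*X (j(X) = (2 + X)*5 = 10 + 5*X)
t(Y, z) = z*(4 + Y)
t(j(1), w(4)) - 1*(-24920) = 12*(4 + (10 + 5*1)) - 1*(-24920) = 12*(4 + (10 + 5)) + 24920 = 12*(4 + 15) + 24920 = 12*19 + 24920 = 228 + 24920 = 25148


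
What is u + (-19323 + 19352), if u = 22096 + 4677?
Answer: 26802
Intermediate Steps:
u = 26773
u + (-19323 + 19352) = 26773 + (-19323 + 19352) = 26773 + 29 = 26802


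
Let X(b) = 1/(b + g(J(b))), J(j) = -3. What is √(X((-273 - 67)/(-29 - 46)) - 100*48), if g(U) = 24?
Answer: 3*I*√24424355/214 ≈ 69.282*I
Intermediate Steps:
X(b) = 1/(24 + b) (X(b) = 1/(b + 24) = 1/(24 + b))
√(X((-273 - 67)/(-29 - 46)) - 100*48) = √(1/(24 + (-273 - 67)/(-29 - 46)) - 100*48) = √(1/(24 - 340/(-75)) - 4800) = √(1/(24 - 340*(-1/75)) - 4800) = √(1/(24 + 68/15) - 4800) = √(1/(428/15) - 4800) = √(15/428 - 4800) = √(-2054385/428) = 3*I*√24424355/214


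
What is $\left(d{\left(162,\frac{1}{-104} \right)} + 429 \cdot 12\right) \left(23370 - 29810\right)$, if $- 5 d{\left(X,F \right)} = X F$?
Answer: $- \frac{431016642}{13} \approx -3.3155 \cdot 10^{7}$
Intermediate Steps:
$d{\left(X,F \right)} = - \frac{F X}{5}$ ($d{\left(X,F \right)} = - \frac{X F}{5} = - \frac{F X}{5}$)
$\left(d{\left(162,\frac{1}{-104} \right)} + 429 \cdot 12\right) \left(23370 - 29810\right) = \left(\left(- \frac{1}{5}\right) \frac{1}{-104} \cdot 162 + 429 \cdot 12\right) \left(23370 - 29810\right) = \left(\left(- \frac{1}{5}\right) \left(- \frac{1}{104}\right) 162 + 5148\right) \left(-6440\right) = \left(\frac{81}{260} + 5148\right) \left(-6440\right) = \frac{1338561}{260} \left(-6440\right) = - \frac{431016642}{13}$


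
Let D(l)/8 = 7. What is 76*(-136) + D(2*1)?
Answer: -10280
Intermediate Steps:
D(l) = 56 (D(l) = 8*7 = 56)
76*(-136) + D(2*1) = 76*(-136) + 56 = -10336 + 56 = -10280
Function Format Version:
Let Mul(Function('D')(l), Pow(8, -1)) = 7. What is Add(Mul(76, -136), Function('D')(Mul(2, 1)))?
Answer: -10280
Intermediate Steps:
Function('D')(l) = 56 (Function('D')(l) = Mul(8, 7) = 56)
Add(Mul(76, -136), Function('D')(Mul(2, 1))) = Add(Mul(76, -136), 56) = Add(-10336, 56) = -10280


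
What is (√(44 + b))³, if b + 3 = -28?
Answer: 13*√13 ≈ 46.872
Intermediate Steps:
b = -31 (b = -3 - 28 = -31)
(√(44 + b))³ = (√(44 - 31))³ = (√13)³ = 13*√13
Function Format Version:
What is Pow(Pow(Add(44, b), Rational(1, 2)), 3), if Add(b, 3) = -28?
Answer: Mul(13, Pow(13, Rational(1, 2))) ≈ 46.872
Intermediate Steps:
b = -31 (b = Add(-3, -28) = -31)
Pow(Pow(Add(44, b), Rational(1, 2)), 3) = Pow(Pow(Add(44, -31), Rational(1, 2)), 3) = Pow(Pow(13, Rational(1, 2)), 3) = Mul(13, Pow(13, Rational(1, 2)))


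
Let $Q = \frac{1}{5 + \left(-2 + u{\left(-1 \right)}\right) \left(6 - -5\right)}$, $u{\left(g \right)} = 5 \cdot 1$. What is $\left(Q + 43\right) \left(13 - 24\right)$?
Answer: $- \frac{17985}{38} \approx -473.29$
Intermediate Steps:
$u{\left(g \right)} = 5$
$Q = \frac{1}{38}$ ($Q = \frac{1}{5 + \left(-2 + 5\right) \left(6 - -5\right)} = \frac{1}{5 + 3 \left(6 + 5\right)} = \frac{1}{5 + 3 \cdot 11} = \frac{1}{5 + 33} = \frac{1}{38} \approx 0.026316$)
$\left(Q + 43\right) \left(13 - 24\right) = \left(\frac{1}{38} + 43\right) \left(13 - 24\right) = \frac{1635}{38} \left(-11\right) = - \frac{17985}{38}$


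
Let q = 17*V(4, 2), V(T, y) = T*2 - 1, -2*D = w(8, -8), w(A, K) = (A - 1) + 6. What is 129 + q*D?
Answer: -1289/2 ≈ -644.50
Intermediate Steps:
w(A, K) = 5 + A (w(A, K) = (-1 + A) + 6 = 5 + A)
D = -13/2 (D = -(5 + 8)/2 = -1/2*13 = -13/2 ≈ -6.5000)
V(T, y) = -1 + 2*T (V(T, y) = 2*T - 1 = -1 + 2*T)
q = 119 (q = 17*(-1 + 2*4) = 17*(-1 + 8) = 17*7 = 119)
129 + q*D = 129 + 119*(-13/2) = 129 - 1547/2 = -1289/2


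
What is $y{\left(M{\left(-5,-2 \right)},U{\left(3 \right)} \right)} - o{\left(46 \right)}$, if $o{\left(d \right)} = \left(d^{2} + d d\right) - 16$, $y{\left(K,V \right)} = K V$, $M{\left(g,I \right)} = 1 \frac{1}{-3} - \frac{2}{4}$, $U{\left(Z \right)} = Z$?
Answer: $- \frac{8437}{2} \approx -4218.5$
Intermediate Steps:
$M{\left(g,I \right)} = - \frac{5}{6}$ ($M{\left(g,I \right)} = 1 \left(- \frac{1}{3}\right) - \frac{1}{2} = - \frac{1}{3} - \frac{1}{2} = - \frac{5}{6}$)
$o{\left(d \right)} = -16 + 2 d^{2}$ ($o{\left(d \right)} = \left(d^{2} + d^{2}\right) - 16 = 2 d^{2} - 16 = -16 + 2 d^{2}$)
$y{\left(M{\left(-5,-2 \right)},U{\left(3 \right)} \right)} - o{\left(46 \right)} = \left(- \frac{5}{6}\right) 3 - \left(-16 + 2 \cdot 46^{2}\right) = - \frac{5}{2} - \left(-16 + 2 \cdot 2116\right) = - \frac{5}{2} - \left(-16 + 4232\right) = - \frac{5}{2} - 4216 = - \frac{8437}{2}$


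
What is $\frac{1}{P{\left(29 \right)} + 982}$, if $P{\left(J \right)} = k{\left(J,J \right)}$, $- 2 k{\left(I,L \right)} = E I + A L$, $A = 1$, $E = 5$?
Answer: $\frac{1}{895} \approx 0.0011173$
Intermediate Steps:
$k{\left(I,L \right)} = - \frac{5 I}{2} - \frac{L}{2}$ ($k{\left(I,L \right)} = - \frac{5 I + 1 L}{2} = - \frac{5 I + L}{2} = - \frac{L + 5 I}{2} = - \frac{5 I}{2} - \frac{L}{2}$)
$P{\left(J \right)} = - 3 J$ ($P{\left(J \right)} = - \frac{5 J}{2} - \frac{J}{2} = - 3 J$)
$\frac{1}{P{\left(29 \right)} + 982} = \frac{1}{\left(-3\right) 29 + 982} = \frac{1}{-87 + 982} = \frac{1}{895}$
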